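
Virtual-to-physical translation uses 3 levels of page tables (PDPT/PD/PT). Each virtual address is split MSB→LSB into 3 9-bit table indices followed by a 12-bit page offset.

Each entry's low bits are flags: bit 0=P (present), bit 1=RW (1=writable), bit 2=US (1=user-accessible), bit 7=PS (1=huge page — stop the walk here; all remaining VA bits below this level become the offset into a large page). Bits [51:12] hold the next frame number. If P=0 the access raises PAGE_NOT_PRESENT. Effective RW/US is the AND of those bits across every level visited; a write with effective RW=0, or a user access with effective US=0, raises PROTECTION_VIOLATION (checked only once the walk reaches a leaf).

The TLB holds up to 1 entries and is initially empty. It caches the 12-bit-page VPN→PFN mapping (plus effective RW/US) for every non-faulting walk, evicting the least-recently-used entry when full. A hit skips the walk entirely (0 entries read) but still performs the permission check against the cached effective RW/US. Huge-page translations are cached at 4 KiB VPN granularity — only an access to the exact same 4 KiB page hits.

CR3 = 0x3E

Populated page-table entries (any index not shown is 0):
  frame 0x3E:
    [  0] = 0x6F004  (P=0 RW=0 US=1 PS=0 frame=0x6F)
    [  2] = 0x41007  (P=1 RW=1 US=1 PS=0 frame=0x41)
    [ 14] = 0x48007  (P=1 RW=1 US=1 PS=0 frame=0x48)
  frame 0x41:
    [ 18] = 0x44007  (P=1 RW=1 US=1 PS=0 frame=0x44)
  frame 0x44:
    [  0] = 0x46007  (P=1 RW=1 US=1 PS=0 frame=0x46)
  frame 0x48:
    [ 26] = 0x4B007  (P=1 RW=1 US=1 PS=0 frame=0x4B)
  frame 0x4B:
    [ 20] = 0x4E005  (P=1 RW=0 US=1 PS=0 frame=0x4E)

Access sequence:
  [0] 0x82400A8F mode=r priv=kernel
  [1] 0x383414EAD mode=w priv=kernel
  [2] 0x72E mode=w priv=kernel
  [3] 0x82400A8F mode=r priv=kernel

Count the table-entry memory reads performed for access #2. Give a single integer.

Per-access translation:
#0 VA=0x82400A8F (r,kernel):
  L0 @0x3E[2] → 0x41007  P=1,RW=1,US=1,PS=0
  L1 @0x41[18] → 0x44007  P=1,RW=1,US=1,PS=0
  L2 @0x44[0] → 0x46007  P=1,RW=1,US=1,PS=0
  ✓ 0x46A8F  — 3 lookups
#1 VA=0x383414EAD (w,kernel):
  L0 @0x3E[14] → 0x48007  P=1,RW=1,US=1,PS=0
  L1 @0x48[26] → 0x4B007  P=1,RW=1,US=1,PS=0
  L2 @0x4B[20] → 0x4E005  P=1,RW=0,US=1,PS=0
  ✗ PROTECTION_VIOLATION  [3 reads]
#2 VA=0x72E (w,kernel):
  L0 @0x3E[0] → 0x6F004  P=0,RW=0,US=1,PS=0
  ✗ PAGE_NOT_PRESENT  [1 reads]
#3 VA=0x82400A8F (r,kernel):
  TLB hit vpn=0x82400 → PA=0x46A8F

Entries read for #2: 1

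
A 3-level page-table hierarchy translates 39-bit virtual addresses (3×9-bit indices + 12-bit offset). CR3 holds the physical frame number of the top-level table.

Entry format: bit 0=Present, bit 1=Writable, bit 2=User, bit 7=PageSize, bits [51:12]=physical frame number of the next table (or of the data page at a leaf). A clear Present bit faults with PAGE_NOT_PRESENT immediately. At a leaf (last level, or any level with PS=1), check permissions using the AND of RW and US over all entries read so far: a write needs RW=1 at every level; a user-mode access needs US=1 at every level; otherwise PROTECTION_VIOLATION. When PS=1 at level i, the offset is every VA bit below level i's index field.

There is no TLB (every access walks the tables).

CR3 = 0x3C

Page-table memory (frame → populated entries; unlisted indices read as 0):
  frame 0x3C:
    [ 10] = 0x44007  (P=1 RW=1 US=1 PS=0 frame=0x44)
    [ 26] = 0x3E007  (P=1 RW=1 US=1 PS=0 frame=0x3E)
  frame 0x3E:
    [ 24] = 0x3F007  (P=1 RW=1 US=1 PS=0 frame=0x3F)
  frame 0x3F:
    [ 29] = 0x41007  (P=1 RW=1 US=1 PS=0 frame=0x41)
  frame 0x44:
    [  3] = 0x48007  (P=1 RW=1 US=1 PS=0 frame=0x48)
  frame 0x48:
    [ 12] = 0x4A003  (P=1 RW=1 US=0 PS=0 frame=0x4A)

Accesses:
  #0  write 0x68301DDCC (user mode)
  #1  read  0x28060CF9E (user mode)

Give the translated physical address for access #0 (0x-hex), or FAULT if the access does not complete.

Per-access translation:
#0 VA=0x68301DDCC (w,user):
  lvl0: tbl 0x3C, slot 26 ⇒ 0x3E007 (P1/RW1/US1/PS0)
  lvl1: tbl 0x3E, slot 24 ⇒ 0x3F007 (P1/RW1/US1/PS0)
  lvl2: tbl 0x3F, slot 29 ⇒ 0x41007 (P1/RW1/US1/PS0)
  ⇒ phys 0x41DCC  [3 reads]
#1 VA=0x28060CF9E (r,user):
  lvl0: tbl 0x3C, slot 10 ⇒ 0x44007 (P1/RW1/US1/PS0)
  lvl1: tbl 0x44, slot 3 ⇒ 0x48007 (P1/RW1/US1/PS0)
  lvl2: tbl 0x48, slot 12 ⇒ 0x4A003 (P1/RW1/US0/PS0)
  ✗ PROTECTION_VIOLATION  [3 reads]

Access #0 PA: 0x41DCC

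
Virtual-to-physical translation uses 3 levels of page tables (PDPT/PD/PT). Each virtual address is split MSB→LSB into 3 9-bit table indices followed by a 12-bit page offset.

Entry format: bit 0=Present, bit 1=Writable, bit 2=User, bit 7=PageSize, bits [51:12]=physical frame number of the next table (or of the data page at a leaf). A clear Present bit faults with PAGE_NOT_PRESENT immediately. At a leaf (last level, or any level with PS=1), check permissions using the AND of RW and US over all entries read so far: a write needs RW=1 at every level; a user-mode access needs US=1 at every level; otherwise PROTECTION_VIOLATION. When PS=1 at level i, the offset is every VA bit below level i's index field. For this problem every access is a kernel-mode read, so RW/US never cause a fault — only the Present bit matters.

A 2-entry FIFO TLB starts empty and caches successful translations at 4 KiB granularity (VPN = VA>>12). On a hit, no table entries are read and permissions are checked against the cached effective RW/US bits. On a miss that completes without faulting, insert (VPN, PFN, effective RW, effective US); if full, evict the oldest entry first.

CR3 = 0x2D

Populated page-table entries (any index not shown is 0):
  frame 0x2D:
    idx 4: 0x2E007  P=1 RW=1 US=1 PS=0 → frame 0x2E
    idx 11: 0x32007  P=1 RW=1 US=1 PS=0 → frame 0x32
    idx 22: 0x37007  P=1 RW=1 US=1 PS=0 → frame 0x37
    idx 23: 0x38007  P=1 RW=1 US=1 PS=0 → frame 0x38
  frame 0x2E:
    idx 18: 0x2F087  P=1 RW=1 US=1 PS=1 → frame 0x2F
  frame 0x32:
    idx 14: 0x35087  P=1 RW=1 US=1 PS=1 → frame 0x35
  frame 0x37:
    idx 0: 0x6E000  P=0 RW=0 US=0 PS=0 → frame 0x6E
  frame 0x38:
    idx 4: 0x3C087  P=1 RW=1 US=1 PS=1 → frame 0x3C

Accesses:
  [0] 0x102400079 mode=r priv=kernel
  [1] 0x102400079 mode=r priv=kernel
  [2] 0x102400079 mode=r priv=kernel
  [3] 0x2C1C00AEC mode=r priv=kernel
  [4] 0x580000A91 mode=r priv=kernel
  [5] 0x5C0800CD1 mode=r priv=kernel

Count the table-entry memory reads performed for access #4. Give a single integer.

Trace:
#0 VA=0x102400079 (r,kernel):
  [0] read 0x2D idx=4: raw=0x2E007 flags P=1 W=1 U=1 S=0
  [1] read 0x2E idx=18: raw=0x2F087 flags P=1 W=1 U=1 S=1
  ⇒ phys 0x2F079 (huge @L1)  [2 reads]
#1 VA=0x102400079 (r,kernel):
  TLB hit vpn=0x102400 → PA=0x2F079
#2 VA=0x102400079 (r,kernel):
  TLB hit vpn=0x102400 → PA=0x2F079
#3 VA=0x2C1C00AEC (r,kernel):
  [0] read 0x2D idx=11: raw=0x32007 flags P=1 W=1 U=1 S=0
  [1] read 0x32 idx=14: raw=0x35087 flags P=1 W=1 U=1 S=1
  ⇒ phys 0x35AEC (huge @L1)  [2 reads]
#4 VA=0x580000A91 (r,kernel):
  [0] read 0x2D idx=22: raw=0x37007 flags P=1 W=1 U=1 S=0
  [1] read 0x37 idx=0: raw=0x6E000 flags P=0 W=0 U=0 S=0
  → PAGE_NOT_PRESENT  (2 entries read)
#5 VA=0x5C0800CD1 (r,kernel):
  [0] read 0x2D idx=23: raw=0x38007 flags P=1 W=1 U=1 S=0
  [1] read 0x38 idx=4: raw=0x3C087 flags P=1 W=1 U=1 S=1
  ⇒ phys 0x3CCD1 (huge @L1)  [2 reads]

Entries read for #4: 2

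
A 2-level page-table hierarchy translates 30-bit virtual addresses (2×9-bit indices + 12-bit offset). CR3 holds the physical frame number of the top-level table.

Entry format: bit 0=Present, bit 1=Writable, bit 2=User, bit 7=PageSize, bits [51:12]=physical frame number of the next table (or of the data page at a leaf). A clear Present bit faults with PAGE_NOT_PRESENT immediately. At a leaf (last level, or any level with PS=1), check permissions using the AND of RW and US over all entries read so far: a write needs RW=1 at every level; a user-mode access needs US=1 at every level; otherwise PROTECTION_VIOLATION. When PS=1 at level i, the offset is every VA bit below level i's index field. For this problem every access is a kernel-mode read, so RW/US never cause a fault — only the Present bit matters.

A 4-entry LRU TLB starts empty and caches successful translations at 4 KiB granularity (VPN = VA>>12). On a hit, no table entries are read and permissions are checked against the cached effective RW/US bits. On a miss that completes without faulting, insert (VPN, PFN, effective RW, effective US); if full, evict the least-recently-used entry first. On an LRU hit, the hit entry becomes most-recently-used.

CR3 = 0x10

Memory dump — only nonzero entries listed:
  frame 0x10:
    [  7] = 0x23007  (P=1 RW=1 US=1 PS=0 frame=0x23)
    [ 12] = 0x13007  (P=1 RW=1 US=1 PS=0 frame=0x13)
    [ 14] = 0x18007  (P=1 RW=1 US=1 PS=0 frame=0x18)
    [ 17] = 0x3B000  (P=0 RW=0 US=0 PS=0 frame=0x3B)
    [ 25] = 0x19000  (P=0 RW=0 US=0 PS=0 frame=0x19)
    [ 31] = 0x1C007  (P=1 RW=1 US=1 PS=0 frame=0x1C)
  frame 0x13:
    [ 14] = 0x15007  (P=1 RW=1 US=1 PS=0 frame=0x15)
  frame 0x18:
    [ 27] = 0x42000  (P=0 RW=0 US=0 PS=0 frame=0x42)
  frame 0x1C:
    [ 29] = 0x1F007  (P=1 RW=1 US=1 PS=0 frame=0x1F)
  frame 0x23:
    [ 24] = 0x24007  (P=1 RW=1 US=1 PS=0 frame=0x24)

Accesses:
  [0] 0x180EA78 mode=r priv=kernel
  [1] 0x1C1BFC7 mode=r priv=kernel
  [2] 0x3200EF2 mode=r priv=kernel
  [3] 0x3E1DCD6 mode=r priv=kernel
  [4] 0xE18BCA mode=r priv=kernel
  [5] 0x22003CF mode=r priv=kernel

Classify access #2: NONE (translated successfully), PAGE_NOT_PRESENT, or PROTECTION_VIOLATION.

Trace:
#0 VA=0x180EA78 (r,kernel):
  L0: frame=0x10 idx=12 entry=0x13007 [P=1 RW=1 US=1 PS=0]
  L1: frame=0x13 idx=14 entry=0x15007 [P=1 RW=1 US=1 PS=0]
  ⇒ phys 0x15A78  [2 reads]
#1 VA=0x1C1BFC7 (r,kernel):
  L0: frame=0x10 idx=14 entry=0x18007 [P=1 RW=1 US=1 PS=0]
  L1: frame=0x18 idx=27 entry=0x42000 [P=0 RW=0 US=0 PS=0]
  ⇒ fault: PAGE_NOT_PRESENT  — 2 lookups
#2 VA=0x3200EF2 (r,kernel):
  L0: frame=0x10 idx=25 entry=0x19000 [P=0 RW=0 US=0 PS=0]
  ⇒ fault: PAGE_NOT_PRESENT  — 1 lookups
#3 VA=0x3E1DCD6 (r,kernel):
  L0: frame=0x10 idx=31 entry=0x1C007 [P=1 RW=1 US=1 PS=0]
  L1: frame=0x1C idx=29 entry=0x1F007 [P=1 RW=1 US=1 PS=0]
  ⇒ phys 0x1FCD6  [2 reads]
#4 VA=0xE18BCA (r,kernel):
  L0: frame=0x10 idx=7 entry=0x23007 [P=1 RW=1 US=1 PS=0]
  L1: frame=0x23 idx=24 entry=0x24007 [P=1 RW=1 US=1 PS=0]
  ⇒ phys 0x24BCA  [2 reads]
#5 VA=0x22003CF (r,kernel):
  L0: frame=0x10 idx=17 entry=0x3B000 [P=0 RW=0 US=0 PS=0]
  ⇒ fault: PAGE_NOT_PRESENT  — 1 lookups

Access #2 fault: PAGE_NOT_PRESENT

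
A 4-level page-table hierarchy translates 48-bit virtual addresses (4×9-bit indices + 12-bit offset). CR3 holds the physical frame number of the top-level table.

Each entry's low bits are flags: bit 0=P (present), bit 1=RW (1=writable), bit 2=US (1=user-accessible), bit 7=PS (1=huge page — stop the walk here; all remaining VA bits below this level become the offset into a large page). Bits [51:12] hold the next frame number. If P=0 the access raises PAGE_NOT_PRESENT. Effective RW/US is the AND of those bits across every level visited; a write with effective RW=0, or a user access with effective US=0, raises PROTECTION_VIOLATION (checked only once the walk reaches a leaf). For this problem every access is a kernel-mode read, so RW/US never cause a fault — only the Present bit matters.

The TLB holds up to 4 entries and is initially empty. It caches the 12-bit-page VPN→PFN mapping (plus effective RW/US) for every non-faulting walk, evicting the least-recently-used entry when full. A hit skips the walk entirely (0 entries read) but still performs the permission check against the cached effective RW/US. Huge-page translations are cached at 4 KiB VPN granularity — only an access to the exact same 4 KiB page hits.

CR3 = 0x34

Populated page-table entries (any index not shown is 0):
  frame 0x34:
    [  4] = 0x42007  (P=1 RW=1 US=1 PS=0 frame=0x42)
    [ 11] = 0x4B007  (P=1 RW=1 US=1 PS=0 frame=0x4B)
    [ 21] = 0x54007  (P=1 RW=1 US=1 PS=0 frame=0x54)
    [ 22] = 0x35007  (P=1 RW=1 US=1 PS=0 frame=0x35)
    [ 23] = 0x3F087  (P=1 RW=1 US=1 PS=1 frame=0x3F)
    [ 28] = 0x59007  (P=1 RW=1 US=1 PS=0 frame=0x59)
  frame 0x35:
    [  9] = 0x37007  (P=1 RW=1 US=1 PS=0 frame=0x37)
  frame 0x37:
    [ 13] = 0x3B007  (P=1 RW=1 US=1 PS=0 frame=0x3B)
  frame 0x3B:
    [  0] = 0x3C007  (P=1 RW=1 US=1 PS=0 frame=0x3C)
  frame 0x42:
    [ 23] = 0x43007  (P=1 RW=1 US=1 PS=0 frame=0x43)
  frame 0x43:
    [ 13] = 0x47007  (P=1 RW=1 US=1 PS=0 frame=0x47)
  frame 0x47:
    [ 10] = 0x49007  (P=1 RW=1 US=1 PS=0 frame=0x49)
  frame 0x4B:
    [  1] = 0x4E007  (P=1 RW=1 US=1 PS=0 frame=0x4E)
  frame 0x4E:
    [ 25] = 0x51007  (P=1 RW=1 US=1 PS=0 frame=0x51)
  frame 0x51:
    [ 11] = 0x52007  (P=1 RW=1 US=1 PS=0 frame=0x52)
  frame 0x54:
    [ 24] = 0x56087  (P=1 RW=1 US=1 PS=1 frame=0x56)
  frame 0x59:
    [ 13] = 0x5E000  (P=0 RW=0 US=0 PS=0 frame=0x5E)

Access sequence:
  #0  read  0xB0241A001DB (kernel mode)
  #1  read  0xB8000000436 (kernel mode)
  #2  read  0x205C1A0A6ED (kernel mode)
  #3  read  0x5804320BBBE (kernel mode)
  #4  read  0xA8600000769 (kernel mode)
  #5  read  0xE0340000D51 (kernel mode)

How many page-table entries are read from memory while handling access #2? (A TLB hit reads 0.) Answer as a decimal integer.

Walk each access:
#0 VA=0xB0241A001DB (r,kernel):
  [0] read 0x34 idx=22: raw=0x35007 flags P=1 W=1 U=1 S=0
  [1] read 0x35 idx=9: raw=0x37007 flags P=1 W=1 U=1 S=0
  [2] read 0x37 idx=13: raw=0x3B007 flags P=1 W=1 U=1 S=0
  [3] read 0x3B idx=0: raw=0x3C007 flags P=1 W=1 U=1 S=0
  ⇒ phys 0x3C1DB  [4 reads]
#1 VA=0xB8000000436 (r,kernel):
  [0] read 0x34 idx=23: raw=0x3F087 flags P=1 W=1 U=1 S=1
  ⇒ phys 0x3F436 (huge @L0)  [1 reads]
#2 VA=0x205C1A0A6ED (r,kernel):
  [0] read 0x34 idx=4: raw=0x42007 flags P=1 W=1 U=1 S=0
  [1] read 0x42 idx=23: raw=0x43007 flags P=1 W=1 U=1 S=0
  [2] read 0x43 idx=13: raw=0x47007 flags P=1 W=1 U=1 S=0
  [3] read 0x47 idx=10: raw=0x49007 flags P=1 W=1 U=1 S=0
  ⇒ phys 0x496ED  [4 reads]
#3 VA=0x5804320BBBE (r,kernel):
  [0] read 0x34 idx=11: raw=0x4B007 flags P=1 W=1 U=1 S=0
  [1] read 0x4B idx=1: raw=0x4E007 flags P=1 W=1 U=1 S=0
  [2] read 0x4E idx=25: raw=0x51007 flags P=1 W=1 U=1 S=0
  [3] read 0x51 idx=11: raw=0x52007 flags P=1 W=1 U=1 S=0
  ⇒ phys 0x52BBE  [4 reads]
#4 VA=0xA8600000769 (r,kernel):
  [0] read 0x34 idx=21: raw=0x54007 flags P=1 W=1 U=1 S=0
  [1] read 0x54 idx=24: raw=0x56087 flags P=1 W=1 U=1 S=1
  ⇒ phys 0x56769 (huge @L1)  [2 reads]
#5 VA=0xE0340000D51 (r,kernel):
  [0] read 0x34 idx=28: raw=0x59007 flags P=1 W=1 U=1 S=0
  [1] read 0x59 idx=13: raw=0x5E000 flags P=0 W=0 U=0 S=0
  → PAGE_NOT_PRESENT  (2 entries read)

Entries read for #2: 4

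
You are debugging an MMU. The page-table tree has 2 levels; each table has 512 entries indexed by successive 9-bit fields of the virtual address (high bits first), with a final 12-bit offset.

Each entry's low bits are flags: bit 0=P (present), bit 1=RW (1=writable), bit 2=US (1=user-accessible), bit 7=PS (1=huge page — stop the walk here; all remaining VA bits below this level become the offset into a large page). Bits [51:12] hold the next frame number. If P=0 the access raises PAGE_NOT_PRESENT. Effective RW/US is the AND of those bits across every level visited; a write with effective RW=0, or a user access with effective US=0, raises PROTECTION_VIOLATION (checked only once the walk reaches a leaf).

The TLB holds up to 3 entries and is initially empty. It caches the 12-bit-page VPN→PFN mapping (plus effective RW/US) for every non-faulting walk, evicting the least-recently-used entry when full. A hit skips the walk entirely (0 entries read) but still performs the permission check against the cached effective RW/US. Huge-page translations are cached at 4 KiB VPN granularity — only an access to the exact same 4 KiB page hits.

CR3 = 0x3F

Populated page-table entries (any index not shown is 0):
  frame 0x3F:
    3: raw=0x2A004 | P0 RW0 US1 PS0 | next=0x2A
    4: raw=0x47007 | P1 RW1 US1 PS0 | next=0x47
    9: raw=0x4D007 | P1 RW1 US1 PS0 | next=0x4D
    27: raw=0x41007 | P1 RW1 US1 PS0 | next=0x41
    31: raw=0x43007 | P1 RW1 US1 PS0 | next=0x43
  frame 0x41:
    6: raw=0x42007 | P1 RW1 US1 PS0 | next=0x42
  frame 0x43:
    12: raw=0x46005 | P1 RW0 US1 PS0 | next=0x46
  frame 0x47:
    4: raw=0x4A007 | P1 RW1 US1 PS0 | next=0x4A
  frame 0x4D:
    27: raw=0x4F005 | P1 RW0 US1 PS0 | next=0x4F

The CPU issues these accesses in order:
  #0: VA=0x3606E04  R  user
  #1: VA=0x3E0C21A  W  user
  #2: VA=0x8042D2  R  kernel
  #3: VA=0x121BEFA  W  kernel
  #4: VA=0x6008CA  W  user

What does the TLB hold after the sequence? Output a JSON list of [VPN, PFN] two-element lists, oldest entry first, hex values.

Trace:
#0 VA=0x3606E04 (r,user):
  L0: frame=0x3F idx=27 entry=0x41007 [P=1 RW=1 US=1 PS=0]
  L1: frame=0x41 idx=6 entry=0x42007 [P=1 RW=1 US=1 PS=0]
  ⇒ phys 0x42E04  [2 reads]
#1 VA=0x3E0C21A (w,user):
  L0: frame=0x3F idx=31 entry=0x43007 [P=1 RW=1 US=1 PS=0]
  L1: frame=0x43 idx=12 entry=0x46005 [P=1 RW=0 US=1 PS=0]
  → PROTECTION_VIOLATION  (2 entries read)
#2 VA=0x8042D2 (r,kernel):
  L0: frame=0x3F idx=4 entry=0x47007 [P=1 RW=1 US=1 PS=0]
  L1: frame=0x47 idx=4 entry=0x4A007 [P=1 RW=1 US=1 PS=0]
  ⇒ phys 0x4A2D2  [2 reads]
#3 VA=0x121BEFA (w,kernel):
  L0: frame=0x3F idx=9 entry=0x4D007 [P=1 RW=1 US=1 PS=0]
  L1: frame=0x4D idx=27 entry=0x4F005 [P=1 RW=0 US=1 PS=0]
  → PROTECTION_VIOLATION  (2 entries read)
#4 VA=0x6008CA (w,user):
  L0: frame=0x3F idx=3 entry=0x2A004 [P=0 RW=0 US=1 PS=0]
  → PAGE_NOT_PRESENT  (1 entries read)

TLB: [["0x3606", "0x42"], ["0x804", "0x4A"]]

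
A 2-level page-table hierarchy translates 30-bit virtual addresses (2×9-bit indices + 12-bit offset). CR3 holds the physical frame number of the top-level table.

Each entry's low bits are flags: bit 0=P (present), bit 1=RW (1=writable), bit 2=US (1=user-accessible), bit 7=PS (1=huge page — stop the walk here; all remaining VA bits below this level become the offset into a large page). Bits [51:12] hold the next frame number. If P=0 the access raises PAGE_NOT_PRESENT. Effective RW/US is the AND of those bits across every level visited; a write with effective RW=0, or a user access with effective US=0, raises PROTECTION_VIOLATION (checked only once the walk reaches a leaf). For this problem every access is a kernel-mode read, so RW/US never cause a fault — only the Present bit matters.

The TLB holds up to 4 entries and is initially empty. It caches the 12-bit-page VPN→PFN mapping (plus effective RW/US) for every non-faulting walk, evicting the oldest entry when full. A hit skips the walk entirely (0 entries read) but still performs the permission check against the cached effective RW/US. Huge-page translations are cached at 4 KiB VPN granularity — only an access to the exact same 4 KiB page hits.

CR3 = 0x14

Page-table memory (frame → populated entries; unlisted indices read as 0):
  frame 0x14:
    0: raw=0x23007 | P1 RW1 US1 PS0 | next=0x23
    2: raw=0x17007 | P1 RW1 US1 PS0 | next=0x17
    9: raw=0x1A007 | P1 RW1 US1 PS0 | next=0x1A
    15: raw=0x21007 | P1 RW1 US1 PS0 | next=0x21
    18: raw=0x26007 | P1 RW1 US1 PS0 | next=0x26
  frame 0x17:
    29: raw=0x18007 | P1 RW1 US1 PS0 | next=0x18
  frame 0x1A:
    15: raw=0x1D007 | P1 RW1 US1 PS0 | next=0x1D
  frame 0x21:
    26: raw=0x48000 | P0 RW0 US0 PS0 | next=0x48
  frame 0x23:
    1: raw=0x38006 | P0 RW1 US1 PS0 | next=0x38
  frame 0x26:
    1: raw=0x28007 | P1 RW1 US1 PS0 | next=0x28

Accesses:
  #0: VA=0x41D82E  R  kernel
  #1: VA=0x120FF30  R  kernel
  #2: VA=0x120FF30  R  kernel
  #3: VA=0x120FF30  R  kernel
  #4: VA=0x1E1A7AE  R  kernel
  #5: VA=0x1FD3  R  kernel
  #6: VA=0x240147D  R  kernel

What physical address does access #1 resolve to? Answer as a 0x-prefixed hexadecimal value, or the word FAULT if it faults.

Trace:
#0 VA=0x41D82E (r,kernel):
  [0] read 0x14 idx=2: raw=0x17007 flags P=1 W=1 U=1 S=0
  [1] read 0x17 idx=29: raw=0x18007 flags P=1 W=1 U=1 S=0
  ✓ 0x1882E  — 2 lookups
#1 VA=0x120FF30 (r,kernel):
  [0] read 0x14 idx=9: raw=0x1A007 flags P=1 W=1 U=1 S=0
  [1] read 0x1A idx=15: raw=0x1D007 flags P=1 W=1 U=1 S=0
  ✓ 0x1DF30  — 2 lookups
#2 VA=0x120FF30 (r,kernel):
  TLB hit vpn=0x120F → PA=0x1DF30
#3 VA=0x120FF30 (r,kernel):
  TLB hit vpn=0x120F → PA=0x1DF30
#4 VA=0x1E1A7AE (r,kernel):
  [0] read 0x14 idx=15: raw=0x21007 flags P=1 W=1 U=1 S=0
  [1] read 0x21 idx=26: raw=0x48000 flags P=0 W=0 U=0 S=0
  → PAGE_NOT_PRESENT  (2 entries read)
#5 VA=0x1FD3 (r,kernel):
  [0] read 0x14 idx=0: raw=0x23007 flags P=1 W=1 U=1 S=0
  [1] read 0x23 idx=1: raw=0x38006 flags P=0 W=1 U=1 S=0
  → PAGE_NOT_PRESENT  (2 entries read)
#6 VA=0x240147D (r,kernel):
  [0] read 0x14 idx=18: raw=0x26007 flags P=1 W=1 U=1 S=0
  [1] read 0x26 idx=1: raw=0x28007 flags P=1 W=1 U=1 S=0
  ✓ 0x2847D  — 2 lookups

Access #1 PA: 0x1DF30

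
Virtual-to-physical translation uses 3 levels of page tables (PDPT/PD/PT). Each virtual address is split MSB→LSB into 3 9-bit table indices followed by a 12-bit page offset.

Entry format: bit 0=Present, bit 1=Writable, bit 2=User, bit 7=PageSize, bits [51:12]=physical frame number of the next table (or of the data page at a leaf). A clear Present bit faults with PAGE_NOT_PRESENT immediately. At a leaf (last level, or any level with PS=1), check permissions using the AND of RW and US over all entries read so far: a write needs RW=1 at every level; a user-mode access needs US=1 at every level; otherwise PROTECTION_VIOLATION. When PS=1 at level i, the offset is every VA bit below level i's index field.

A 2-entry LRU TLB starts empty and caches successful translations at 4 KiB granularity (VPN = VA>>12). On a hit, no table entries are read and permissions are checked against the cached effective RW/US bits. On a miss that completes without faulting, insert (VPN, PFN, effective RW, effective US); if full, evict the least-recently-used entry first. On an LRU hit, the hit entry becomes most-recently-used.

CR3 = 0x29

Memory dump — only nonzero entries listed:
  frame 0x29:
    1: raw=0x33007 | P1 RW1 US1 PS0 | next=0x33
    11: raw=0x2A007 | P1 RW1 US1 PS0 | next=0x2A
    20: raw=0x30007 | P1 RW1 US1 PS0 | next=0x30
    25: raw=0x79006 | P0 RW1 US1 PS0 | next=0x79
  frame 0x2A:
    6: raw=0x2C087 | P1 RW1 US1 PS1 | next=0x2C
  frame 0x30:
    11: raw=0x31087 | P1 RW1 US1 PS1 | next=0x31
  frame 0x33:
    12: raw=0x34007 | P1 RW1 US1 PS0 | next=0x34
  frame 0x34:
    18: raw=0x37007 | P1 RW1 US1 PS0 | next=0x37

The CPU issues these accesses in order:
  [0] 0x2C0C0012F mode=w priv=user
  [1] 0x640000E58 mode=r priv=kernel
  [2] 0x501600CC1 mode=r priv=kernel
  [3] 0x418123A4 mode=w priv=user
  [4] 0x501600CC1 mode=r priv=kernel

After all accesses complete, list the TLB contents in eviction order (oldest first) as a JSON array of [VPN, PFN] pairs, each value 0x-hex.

Trace:
#0 VA=0x2C0C0012F (w,user):
  L0 @0x29[11] → 0x2A007  P=1,RW=1,US=1,PS=0
  L1 @0x2A[6] → 0x2C087  P=1,RW=1,US=1,PS=1
  ⇒ phys 0x2C12F (huge @L1)  [2 reads]
#1 VA=0x640000E58 (r,kernel):
  L0 @0x29[25] → 0x79006  P=0,RW=1,US=1,PS=0
  ⇒ fault: PAGE_NOT_PRESENT  — 1 lookups
#2 VA=0x501600CC1 (r,kernel):
  L0 @0x29[20] → 0x30007  P=1,RW=1,US=1,PS=0
  L1 @0x30[11] → 0x31087  P=1,RW=1,US=1,PS=1
  ⇒ phys 0x31CC1 (huge @L1)  [2 reads]
#3 VA=0x418123A4 (w,user):
  L0 @0x29[1] → 0x33007  P=1,RW=1,US=1,PS=0
  L1 @0x33[12] → 0x34007  P=1,RW=1,US=1,PS=0
  L2 @0x34[18] → 0x37007  P=1,RW=1,US=1,PS=0
  ⇒ phys 0x373A4  [3 reads]
#4 VA=0x501600CC1 (r,kernel):
  TLB hit vpn=0x501600 → PA=0x31CC1

TLB: [["0x41812", "0x37"], ["0x501600", "0x31"]]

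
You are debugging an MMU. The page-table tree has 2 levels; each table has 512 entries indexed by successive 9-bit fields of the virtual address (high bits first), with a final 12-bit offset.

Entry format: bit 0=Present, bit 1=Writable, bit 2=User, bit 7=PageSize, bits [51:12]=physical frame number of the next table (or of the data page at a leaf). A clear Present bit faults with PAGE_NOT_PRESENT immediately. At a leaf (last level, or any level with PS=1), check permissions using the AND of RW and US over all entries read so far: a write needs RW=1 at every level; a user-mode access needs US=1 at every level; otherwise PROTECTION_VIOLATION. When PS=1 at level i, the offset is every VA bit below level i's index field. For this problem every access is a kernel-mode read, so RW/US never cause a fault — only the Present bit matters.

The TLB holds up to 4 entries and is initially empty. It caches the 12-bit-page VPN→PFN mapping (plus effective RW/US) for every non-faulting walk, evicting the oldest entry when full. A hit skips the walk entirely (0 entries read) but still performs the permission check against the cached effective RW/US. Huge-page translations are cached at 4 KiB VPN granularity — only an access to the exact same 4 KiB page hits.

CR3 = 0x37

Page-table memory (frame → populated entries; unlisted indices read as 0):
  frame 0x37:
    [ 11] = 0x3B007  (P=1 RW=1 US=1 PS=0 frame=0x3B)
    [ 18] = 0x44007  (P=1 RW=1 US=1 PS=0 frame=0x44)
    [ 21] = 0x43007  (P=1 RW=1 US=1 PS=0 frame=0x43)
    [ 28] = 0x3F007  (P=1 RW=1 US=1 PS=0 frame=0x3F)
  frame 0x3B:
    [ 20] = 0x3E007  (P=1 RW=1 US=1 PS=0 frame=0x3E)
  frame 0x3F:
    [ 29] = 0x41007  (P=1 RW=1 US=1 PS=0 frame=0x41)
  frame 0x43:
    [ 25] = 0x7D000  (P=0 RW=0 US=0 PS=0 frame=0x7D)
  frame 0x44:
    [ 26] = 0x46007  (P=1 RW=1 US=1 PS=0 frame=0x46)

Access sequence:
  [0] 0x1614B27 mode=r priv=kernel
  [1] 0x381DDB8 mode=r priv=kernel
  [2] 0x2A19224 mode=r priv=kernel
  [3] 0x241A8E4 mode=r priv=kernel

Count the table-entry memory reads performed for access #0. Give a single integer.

Walk each access:
#0 VA=0x1614B27 (r,kernel):
  [0] read 0x37 idx=11: raw=0x3B007 flags P=1 W=1 U=1 S=0
  [1] read 0x3B idx=20: raw=0x3E007 flags P=1 W=1 U=1 S=0
  → PA=0x3EB27  (2 entries read)
#1 VA=0x381DDB8 (r,kernel):
  [0] read 0x37 idx=28: raw=0x3F007 flags P=1 W=1 U=1 S=0
  [1] read 0x3F idx=29: raw=0x41007 flags P=1 W=1 U=1 S=0
  → PA=0x41DB8  (2 entries read)
#2 VA=0x2A19224 (r,kernel):
  [0] read 0x37 idx=21: raw=0x43007 flags P=1 W=1 U=1 S=0
  [1] read 0x43 idx=25: raw=0x7D000 flags P=0 W=0 U=0 S=0
  ✗ PAGE_NOT_PRESENT  [2 reads]
#3 VA=0x241A8E4 (r,kernel):
  [0] read 0x37 idx=18: raw=0x44007 flags P=1 W=1 U=1 S=0
  [1] read 0x44 idx=26: raw=0x46007 flags P=1 W=1 U=1 S=0
  → PA=0x468E4  (2 entries read)

Entries read for #0: 2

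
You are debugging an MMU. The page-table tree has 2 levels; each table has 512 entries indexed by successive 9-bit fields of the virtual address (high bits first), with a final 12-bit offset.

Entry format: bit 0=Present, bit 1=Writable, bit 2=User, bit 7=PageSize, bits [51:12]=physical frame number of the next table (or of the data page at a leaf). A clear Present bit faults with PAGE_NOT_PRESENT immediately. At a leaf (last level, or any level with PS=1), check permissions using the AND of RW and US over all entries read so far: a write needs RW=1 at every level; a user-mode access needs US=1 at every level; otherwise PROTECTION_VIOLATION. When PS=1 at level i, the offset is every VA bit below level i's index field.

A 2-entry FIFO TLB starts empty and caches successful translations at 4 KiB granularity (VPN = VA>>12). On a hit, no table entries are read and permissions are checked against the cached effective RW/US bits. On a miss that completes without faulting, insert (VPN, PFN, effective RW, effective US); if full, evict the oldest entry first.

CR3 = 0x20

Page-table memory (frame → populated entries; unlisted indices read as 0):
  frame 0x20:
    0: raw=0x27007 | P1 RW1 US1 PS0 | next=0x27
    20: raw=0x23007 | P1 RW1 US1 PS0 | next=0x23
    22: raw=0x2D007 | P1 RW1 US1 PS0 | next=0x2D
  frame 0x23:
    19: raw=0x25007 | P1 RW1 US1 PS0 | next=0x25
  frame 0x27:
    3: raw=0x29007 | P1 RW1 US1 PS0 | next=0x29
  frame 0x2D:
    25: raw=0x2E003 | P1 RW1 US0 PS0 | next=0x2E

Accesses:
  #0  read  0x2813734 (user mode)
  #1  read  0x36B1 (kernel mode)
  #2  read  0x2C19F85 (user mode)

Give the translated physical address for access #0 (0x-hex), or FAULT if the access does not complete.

Walk each access:
#0 VA=0x2813734 (r,user):
  L0 @0x20[20] → 0x23007  P=1,RW=1,US=1,PS=0
  L1 @0x23[19] → 0x25007  P=1,RW=1,US=1,PS=0
  → PA=0x25734  (2 entries read)
#1 VA=0x36B1 (r,kernel):
  L0 @0x20[0] → 0x27007  P=1,RW=1,US=1,PS=0
  L1 @0x27[3] → 0x29007  P=1,RW=1,US=1,PS=0
  → PA=0x296B1  (2 entries read)
#2 VA=0x2C19F85 (r,user):
  L0 @0x20[22] → 0x2D007  P=1,RW=1,US=1,PS=0
  L1 @0x2D[25] → 0x2E003  P=1,RW=1,US=0,PS=0
  ⇒ fault: PROTECTION_VIOLATION  — 2 lookups

Access #0 PA: 0x25734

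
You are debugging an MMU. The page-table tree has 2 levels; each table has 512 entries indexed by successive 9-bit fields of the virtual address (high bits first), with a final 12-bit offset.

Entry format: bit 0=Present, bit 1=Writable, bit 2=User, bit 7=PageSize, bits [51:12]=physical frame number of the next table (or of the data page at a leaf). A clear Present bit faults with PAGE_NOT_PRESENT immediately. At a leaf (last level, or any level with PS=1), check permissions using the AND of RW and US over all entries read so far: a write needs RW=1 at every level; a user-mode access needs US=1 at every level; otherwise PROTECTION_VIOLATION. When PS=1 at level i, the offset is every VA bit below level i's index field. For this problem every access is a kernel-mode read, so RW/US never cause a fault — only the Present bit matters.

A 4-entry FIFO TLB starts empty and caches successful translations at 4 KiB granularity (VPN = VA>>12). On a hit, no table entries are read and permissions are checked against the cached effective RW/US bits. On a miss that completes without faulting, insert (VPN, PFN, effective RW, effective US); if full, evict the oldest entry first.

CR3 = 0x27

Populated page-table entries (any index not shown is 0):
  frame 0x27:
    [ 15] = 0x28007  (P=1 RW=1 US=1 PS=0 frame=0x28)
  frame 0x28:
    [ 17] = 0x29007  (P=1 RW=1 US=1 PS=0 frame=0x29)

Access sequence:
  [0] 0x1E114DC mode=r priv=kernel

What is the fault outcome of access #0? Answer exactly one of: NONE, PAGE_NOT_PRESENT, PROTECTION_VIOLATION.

Trace:
#0 VA=0x1E114DC (r,kernel):
  L0: frame=0x27 idx=15 entry=0x28007 [P=1 RW=1 US=1 PS=0]
  L1: frame=0x28 idx=17 entry=0x29007 [P=1 RW=1 US=1 PS=0]
  ✓ 0x294DC  — 2 lookups

Access #0 fault: NONE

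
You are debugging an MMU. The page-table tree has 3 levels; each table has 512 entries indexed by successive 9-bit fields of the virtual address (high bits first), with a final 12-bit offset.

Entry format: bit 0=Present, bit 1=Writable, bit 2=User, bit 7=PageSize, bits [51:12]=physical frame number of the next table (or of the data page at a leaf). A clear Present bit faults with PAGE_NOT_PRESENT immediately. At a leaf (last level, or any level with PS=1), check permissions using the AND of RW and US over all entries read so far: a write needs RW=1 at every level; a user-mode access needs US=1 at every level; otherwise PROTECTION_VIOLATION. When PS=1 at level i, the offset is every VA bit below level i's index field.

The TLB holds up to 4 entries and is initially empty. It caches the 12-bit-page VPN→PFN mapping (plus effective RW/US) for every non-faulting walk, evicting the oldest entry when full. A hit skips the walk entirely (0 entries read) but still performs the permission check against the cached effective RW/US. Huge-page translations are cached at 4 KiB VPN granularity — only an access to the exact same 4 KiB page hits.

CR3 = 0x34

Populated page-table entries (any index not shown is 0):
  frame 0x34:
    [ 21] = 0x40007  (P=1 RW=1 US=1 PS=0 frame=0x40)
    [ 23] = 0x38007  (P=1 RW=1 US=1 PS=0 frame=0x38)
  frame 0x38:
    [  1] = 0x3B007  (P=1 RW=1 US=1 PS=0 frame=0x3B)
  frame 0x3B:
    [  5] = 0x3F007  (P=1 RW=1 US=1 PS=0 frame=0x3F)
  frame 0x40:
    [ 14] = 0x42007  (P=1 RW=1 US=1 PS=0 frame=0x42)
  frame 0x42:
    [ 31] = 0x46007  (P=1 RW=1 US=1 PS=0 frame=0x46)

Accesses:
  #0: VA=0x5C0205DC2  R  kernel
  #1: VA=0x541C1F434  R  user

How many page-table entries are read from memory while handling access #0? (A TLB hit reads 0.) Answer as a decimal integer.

Walk each access:
#0 VA=0x5C0205DC2 (r,kernel):
  [0] read 0x34 idx=23: raw=0x38007 flags P=1 W=1 U=1 S=0
  [1] read 0x38 idx=1: raw=0x3B007 flags P=1 W=1 U=1 S=0
  [2] read 0x3B idx=5: raw=0x3F007 flags P=1 W=1 U=1 S=0
  ⇒ phys 0x3FDC2  [3 reads]
#1 VA=0x541C1F434 (r,user):
  [0] read 0x34 idx=21: raw=0x40007 flags P=1 W=1 U=1 S=0
  [1] read 0x40 idx=14: raw=0x42007 flags P=1 W=1 U=1 S=0
  [2] read 0x42 idx=31: raw=0x46007 flags P=1 W=1 U=1 S=0
  ⇒ phys 0x46434  [3 reads]

Entries read for #0: 3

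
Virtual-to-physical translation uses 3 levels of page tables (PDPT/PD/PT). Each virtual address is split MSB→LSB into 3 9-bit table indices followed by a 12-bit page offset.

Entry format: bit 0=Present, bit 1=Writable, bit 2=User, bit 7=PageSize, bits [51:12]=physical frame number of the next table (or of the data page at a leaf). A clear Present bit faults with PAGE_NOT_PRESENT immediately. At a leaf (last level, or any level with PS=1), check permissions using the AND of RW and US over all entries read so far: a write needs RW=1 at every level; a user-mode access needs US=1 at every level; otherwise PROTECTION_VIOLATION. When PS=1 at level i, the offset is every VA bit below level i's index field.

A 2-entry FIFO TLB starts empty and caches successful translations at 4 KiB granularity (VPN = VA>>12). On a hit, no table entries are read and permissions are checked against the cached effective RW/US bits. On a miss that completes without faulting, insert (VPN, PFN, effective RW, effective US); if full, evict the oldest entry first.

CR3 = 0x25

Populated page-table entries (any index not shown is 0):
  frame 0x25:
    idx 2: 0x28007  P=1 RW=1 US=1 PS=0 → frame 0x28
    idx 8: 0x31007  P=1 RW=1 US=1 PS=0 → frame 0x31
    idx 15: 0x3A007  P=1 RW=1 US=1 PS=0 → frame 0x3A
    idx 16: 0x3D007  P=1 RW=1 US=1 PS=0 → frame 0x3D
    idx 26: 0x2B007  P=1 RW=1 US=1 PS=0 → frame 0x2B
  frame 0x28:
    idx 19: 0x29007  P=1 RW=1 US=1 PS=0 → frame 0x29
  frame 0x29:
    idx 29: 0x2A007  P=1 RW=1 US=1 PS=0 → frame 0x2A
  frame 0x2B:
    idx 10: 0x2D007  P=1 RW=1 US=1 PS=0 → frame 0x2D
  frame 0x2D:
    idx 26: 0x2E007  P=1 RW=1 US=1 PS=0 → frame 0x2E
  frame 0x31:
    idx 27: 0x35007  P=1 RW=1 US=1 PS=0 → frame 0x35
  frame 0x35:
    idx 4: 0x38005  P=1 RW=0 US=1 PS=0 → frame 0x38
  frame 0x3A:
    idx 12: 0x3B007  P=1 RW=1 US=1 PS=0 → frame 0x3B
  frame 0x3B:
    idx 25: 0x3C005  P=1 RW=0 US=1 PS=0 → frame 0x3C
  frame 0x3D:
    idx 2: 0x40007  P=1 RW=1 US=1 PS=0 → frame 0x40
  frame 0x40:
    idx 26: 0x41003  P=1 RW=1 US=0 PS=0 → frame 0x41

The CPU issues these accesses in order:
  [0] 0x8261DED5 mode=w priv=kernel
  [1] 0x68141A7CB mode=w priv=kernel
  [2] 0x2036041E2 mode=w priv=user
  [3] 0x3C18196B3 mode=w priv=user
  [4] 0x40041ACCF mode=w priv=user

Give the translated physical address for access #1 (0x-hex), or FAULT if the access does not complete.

Trace:
#0 VA=0x8261DED5 (w,kernel):
  L0 @0x25[2] → 0x28007  P=1,RW=1,US=1,PS=0
  L1 @0x28[19] → 0x29007  P=1,RW=1,US=1,PS=0
  L2 @0x29[29] → 0x2A007  P=1,RW=1,US=1,PS=0
  → PA=0x2AED5  (3 entries read)
#1 VA=0x68141A7CB (w,kernel):
  L0 @0x25[26] → 0x2B007  P=1,RW=1,US=1,PS=0
  L1 @0x2B[10] → 0x2D007  P=1,RW=1,US=1,PS=0
  L2 @0x2D[26] → 0x2E007  P=1,RW=1,US=1,PS=0
  → PA=0x2E7CB  (3 entries read)
#2 VA=0x2036041E2 (w,user):
  L0 @0x25[8] → 0x31007  P=1,RW=1,US=1,PS=0
  L1 @0x31[27] → 0x35007  P=1,RW=1,US=1,PS=0
  L2 @0x35[4] → 0x38005  P=1,RW=0,US=1,PS=0
  ⇒ fault: PROTECTION_VIOLATION  — 3 lookups
#3 VA=0x3C18196B3 (w,user):
  L0 @0x25[15] → 0x3A007  P=1,RW=1,US=1,PS=0
  L1 @0x3A[12] → 0x3B007  P=1,RW=1,US=1,PS=0
  L2 @0x3B[25] → 0x3C005  P=1,RW=0,US=1,PS=0
  ⇒ fault: PROTECTION_VIOLATION  — 3 lookups
#4 VA=0x40041ACCF (w,user):
  L0 @0x25[16] → 0x3D007  P=1,RW=1,US=1,PS=0
  L1 @0x3D[2] → 0x40007  P=1,RW=1,US=1,PS=0
  L2 @0x40[26] → 0x41003  P=1,RW=1,US=0,PS=0
  ⇒ fault: PROTECTION_VIOLATION  — 3 lookups

Access #1 PA: 0x2E7CB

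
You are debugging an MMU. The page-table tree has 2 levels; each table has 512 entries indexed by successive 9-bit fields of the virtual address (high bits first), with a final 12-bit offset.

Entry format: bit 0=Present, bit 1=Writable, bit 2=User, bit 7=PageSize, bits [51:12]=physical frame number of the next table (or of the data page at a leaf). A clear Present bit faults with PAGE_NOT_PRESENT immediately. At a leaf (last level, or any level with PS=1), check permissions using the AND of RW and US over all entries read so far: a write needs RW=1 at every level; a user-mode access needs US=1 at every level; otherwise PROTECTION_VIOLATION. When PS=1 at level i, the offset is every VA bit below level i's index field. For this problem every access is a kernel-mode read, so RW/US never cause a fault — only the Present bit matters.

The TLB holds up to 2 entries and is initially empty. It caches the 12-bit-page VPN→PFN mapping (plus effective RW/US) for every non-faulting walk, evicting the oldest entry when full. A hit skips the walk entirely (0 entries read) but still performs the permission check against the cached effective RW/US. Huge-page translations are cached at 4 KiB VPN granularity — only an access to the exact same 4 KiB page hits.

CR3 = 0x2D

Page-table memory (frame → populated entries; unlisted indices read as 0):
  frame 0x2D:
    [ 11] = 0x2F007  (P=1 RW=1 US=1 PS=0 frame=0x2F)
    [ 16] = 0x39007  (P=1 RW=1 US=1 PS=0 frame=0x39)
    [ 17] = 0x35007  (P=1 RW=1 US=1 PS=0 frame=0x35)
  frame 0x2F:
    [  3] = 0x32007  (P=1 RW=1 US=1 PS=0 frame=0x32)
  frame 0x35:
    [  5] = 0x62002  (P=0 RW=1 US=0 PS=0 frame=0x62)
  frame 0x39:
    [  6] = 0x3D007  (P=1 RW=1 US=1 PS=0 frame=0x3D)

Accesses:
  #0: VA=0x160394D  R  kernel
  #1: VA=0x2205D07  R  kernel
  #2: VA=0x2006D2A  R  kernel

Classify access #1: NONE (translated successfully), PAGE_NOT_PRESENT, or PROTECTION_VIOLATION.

Per-access translation:
#0 VA=0x160394D (r,kernel):
  lvl0: tbl 0x2D, slot 11 ⇒ 0x2F007 (P1/RW1/US1/PS0)
  lvl1: tbl 0x2F, slot 3 ⇒ 0x32007 (P1/RW1/US1/PS0)
  ✓ 0x3294D  — 2 lookups
#1 VA=0x2205D07 (r,kernel):
  lvl0: tbl 0x2D, slot 17 ⇒ 0x35007 (P1/RW1/US1/PS0)
  lvl1: tbl 0x35, slot 5 ⇒ 0x62002 (P0/RW1/US0/PS0)
  ✗ PAGE_NOT_PRESENT  [2 reads]
#2 VA=0x2006D2A (r,kernel):
  lvl0: tbl 0x2D, slot 16 ⇒ 0x39007 (P1/RW1/US1/PS0)
  lvl1: tbl 0x39, slot 6 ⇒ 0x3D007 (P1/RW1/US1/PS0)
  ✓ 0x3DD2A  — 2 lookups

Access #1 fault: PAGE_NOT_PRESENT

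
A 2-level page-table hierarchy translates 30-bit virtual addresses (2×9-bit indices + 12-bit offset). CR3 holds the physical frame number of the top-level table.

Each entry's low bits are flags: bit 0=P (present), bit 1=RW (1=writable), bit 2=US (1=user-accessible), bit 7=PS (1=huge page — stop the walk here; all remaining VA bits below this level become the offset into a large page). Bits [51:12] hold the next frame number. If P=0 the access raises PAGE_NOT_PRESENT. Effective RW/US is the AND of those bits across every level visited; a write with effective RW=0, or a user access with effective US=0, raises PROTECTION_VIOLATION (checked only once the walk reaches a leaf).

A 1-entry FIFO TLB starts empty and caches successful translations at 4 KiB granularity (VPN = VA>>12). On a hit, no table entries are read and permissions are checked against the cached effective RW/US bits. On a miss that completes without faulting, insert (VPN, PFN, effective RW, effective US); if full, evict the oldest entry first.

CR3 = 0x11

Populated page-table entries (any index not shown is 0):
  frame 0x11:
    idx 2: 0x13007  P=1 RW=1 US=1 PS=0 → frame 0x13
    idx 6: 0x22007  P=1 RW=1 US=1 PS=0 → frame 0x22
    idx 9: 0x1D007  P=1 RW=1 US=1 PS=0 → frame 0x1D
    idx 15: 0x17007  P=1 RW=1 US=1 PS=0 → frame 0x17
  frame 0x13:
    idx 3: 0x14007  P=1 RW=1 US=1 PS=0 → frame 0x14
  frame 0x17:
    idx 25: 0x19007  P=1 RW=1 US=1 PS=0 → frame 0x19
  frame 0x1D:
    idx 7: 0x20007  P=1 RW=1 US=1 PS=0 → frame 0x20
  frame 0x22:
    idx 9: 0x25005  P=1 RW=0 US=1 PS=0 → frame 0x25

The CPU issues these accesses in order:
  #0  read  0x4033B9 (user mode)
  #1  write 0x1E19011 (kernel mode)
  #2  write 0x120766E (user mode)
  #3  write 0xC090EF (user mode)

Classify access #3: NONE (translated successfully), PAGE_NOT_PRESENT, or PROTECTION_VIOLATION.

Walk each access:
#0 VA=0x4033B9 (r,user):
  L0: frame=0x11 idx=2 entry=0x13007 [P=1 RW=1 US=1 PS=0]
  L1: frame=0x13 idx=3 entry=0x14007 [P=1 RW=1 US=1 PS=0]
  → PA=0x143B9  (2 entries read)
#1 VA=0x1E19011 (w,kernel):
  L0: frame=0x11 idx=15 entry=0x17007 [P=1 RW=1 US=1 PS=0]
  L1: frame=0x17 idx=25 entry=0x19007 [P=1 RW=1 US=1 PS=0]
  → PA=0x19011  (2 entries read)
#2 VA=0x120766E (w,user):
  L0: frame=0x11 idx=9 entry=0x1D007 [P=1 RW=1 US=1 PS=0]
  L1: frame=0x1D idx=7 entry=0x20007 [P=1 RW=1 US=1 PS=0]
  → PA=0x2066E  (2 entries read)
#3 VA=0xC090EF (w,user):
  L0: frame=0x11 idx=6 entry=0x22007 [P=1 RW=1 US=1 PS=0]
  L1: frame=0x22 idx=9 entry=0x25005 [P=1 RW=0 US=1 PS=0]
  ✗ PROTECTION_VIOLATION  [2 reads]

Access #3 fault: PROTECTION_VIOLATION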